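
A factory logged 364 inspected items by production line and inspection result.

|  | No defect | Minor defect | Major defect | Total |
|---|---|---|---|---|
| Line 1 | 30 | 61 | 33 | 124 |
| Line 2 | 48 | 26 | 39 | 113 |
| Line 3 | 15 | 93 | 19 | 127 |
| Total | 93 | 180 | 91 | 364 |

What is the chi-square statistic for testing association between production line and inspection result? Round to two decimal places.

Grand total N = 364.
Expected counts (row total × column total / N):
  Line 1, No defect: 124×93/364 = 31.681
  Line 1, Minor defect: 124×180/364 = 61.319
  Line 1, Major defect: 124×91/364 = 31.000
  Line 2, No defect: 113×93/364 = 28.871
  Line 2, Minor defect: 113×180/364 = 55.879
  Line 2, Major defect: 113×91/364 = 28.250
  Line 3, No defect: 127×93/364 = 32.448
  Line 3, Minor defect: 127×180/364 = 62.802
  Line 3, Major defect: 127×91/364 = 31.750
Contributions (O − E)²/E:
  (30 − 31.681)²/31.681 = 0.0892
  (61 − 61.319)²/61.319 = 0.0017
  (33 − 31.000)²/31.000 = 0.1290
  (48 − 28.871)²/28.871 = 12.6743
  (26 − 55.879)²/55.879 = 15.9766
  (39 − 28.250)²/28.250 = 4.0907
  (15 − 32.448)²/32.448 = 9.3822
  (93 − 62.802)²/62.802 = 14.5205
  (19 − 31.750)²/31.750 = 5.1201
χ² = 0.0892 + 0.0017 + 0.1290 + 12.6743 + 15.9766 + 4.0907 + 9.3822 + 14.5205 + 5.1201 = 61.98

61.98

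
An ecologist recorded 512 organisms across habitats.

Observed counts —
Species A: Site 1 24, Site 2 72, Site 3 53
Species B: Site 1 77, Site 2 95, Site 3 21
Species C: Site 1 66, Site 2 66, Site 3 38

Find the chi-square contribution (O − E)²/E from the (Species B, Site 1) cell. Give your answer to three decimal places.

Row total (Species B) = 193; column total (Site 1) = 167; N = 512.
Expected count E = 193 × 167 / 512 = 62.9512.
Contribution = (O − E)²/E = (77 − 62.9512)² / 62.9512 = 3.135.

3.135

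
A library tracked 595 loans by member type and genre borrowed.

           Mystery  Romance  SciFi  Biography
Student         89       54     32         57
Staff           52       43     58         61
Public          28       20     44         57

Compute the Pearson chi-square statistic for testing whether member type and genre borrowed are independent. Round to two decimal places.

37.69

Row totals: 232, 214, 149. Column totals: 169, 117, 134, 175. Grand total N = 595.
Expected counts (row total × column total / N):
  Student, Mystery: 232×169/595 = 65.896
  Student, Romance: 232×117/595 = 45.620
  Student, SciFi: 232×134/595 = 52.249
  Student, Biography: 232×175/595 = 68.235
  Staff, Mystery: 214×169/595 = 60.783
  Staff, Romance: 214×117/595 = 42.081
  Staff, SciFi: 214×134/595 = 48.195
  Staff, Biography: 214×175/595 = 62.941
  Public, Mystery: 149×169/595 = 42.321
  Public, Romance: 149×117/595 = 29.299
  Public, SciFi: 149×134/595 = 33.556
  Public, Biography: 149×175/595 = 43.824
Contributions (O − E)²/E:
  (89 − 65.896)²/65.896 = 8.1006
  (54 − 45.620)²/45.620 = 1.5393
  (32 − 52.249)²/52.249 = 7.8475
  (57 − 68.235)²/68.235 = 1.8499
  (52 − 60.783)²/60.783 = 1.2691
  (43 − 42.081)²/42.081 = 0.0201
  (58 − 48.195)²/48.195 = 1.9948
  (61 − 62.941)²/62.941 = 0.0599
  (28 − 42.321)²/42.321 = 4.8461
  (20 − 29.299)²/29.299 = 2.9513
  (44 − 33.556)²/33.556 = 3.2506
  (57 − 43.824)²/43.824 = 3.9615
χ² = 8.1006 + 1.5393 + 7.8475 + 1.8499 + 1.2691 + 0.0201 + 1.9948 + 0.0599 + 4.8461 + 2.9513 + 3.2506 + 3.9615 = 37.69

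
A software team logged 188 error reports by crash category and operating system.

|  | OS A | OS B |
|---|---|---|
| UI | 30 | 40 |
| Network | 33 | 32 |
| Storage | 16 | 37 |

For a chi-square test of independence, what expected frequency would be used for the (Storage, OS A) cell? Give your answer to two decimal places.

22.27

Row total (Storage) = 53; column total (OS A) = 79; grand total N = 188.
Expected count = (row total × column total) / N = 53 × 79 / 188 = 22.27.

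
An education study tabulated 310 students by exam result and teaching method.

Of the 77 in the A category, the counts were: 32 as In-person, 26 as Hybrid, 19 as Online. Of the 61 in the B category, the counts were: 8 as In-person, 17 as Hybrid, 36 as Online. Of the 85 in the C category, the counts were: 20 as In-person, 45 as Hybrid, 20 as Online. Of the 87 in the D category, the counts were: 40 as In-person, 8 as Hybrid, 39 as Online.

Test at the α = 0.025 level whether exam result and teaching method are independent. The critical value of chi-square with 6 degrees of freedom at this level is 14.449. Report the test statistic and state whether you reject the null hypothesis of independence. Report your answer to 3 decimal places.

Row totals: 77, 61, 85, 87. Column totals: 100, 96, 114. Grand total N = 310.
Expected counts (row total × column total / N):
  A, In-person: 77×100/310 = 24.8387
  A, Hybrid: 77×96/310 = 23.8452
  A, Online: 77×114/310 = 28.3161
  B, In-person: 61×100/310 = 19.6774
  B, Hybrid: 61×96/310 = 18.8903
  B, Online: 61×114/310 = 22.4323
  C, In-person: 85×100/310 = 27.4194
  C, Hybrid: 85×96/310 = 26.3226
  C, Online: 85×114/310 = 31.2581
  D, In-person: 87×100/310 = 28.0645
  D, Hybrid: 87×96/310 = 26.9419
  D, Online: 87×114/310 = 31.9935
Contributions (O − E)²/E:
  (32 − 24.8387)²/24.8387 = 2.0647
  (26 − 23.8452)²/23.8452 = 0.1947
  (19 − 28.3161)²/28.3161 = 3.0650
  (8 − 19.6774)²/19.6774 = 6.9299
  (17 − 18.8903)²/18.8903 = 0.1892
  (36 − 22.4323)²/22.4323 = 8.2061
  (20 − 27.4194)²/27.4194 = 2.0076
  (45 − 26.3226)²/26.3226 = 13.2527
  (20 − 31.2581)²/31.2581 = 4.0548
  (40 − 28.0645)²/28.0645 = 5.0760
  (8 − 26.9419)²/26.9419 = 13.3174
  (39 − 31.9935)²/31.9935 = 1.5344
χ² = 2.0647 + 0.1947 + 3.0650 + 6.9299 + 0.1892 + 8.2061 + 2.0076 + 13.2527 + 4.0548 + 5.0760 + 13.3174 + 1.5344 = 59.893
df = (4−1)(3−1) = 6. Since 59.893 > 14.449, reject the null hypothesis of independence at α = 0.025.

59.893; reject H₀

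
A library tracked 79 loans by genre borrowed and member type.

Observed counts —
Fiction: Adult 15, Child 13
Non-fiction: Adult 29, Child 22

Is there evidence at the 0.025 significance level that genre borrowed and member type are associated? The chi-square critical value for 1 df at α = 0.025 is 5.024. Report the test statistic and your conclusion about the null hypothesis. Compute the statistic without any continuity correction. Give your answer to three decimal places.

0.079; fail to reject H₀

Row totals: 28, 51. Column totals: 44, 35. Grand total N = 79.
Expected counts (row total × column total / N):
  Fiction, Adult: 28×44/79 = 15.5949
  Fiction, Child: 28×35/79 = 12.4051
  Non-fiction, Adult: 51×44/79 = 28.4051
  Non-fiction, Child: 51×35/79 = 22.5949
Contributions (O − E)²/E:
  (15 − 15.5949)²/15.5949 = 0.0227
  (13 − 12.4051)²/12.4051 = 0.0285
  (29 − 28.4051)²/28.4051 = 0.0125
  (22 − 22.5949)²/22.5949 = 0.0157
χ² = 0.0227 + 0.0285 + 0.0125 + 0.0157 = 0.079
df = (2−1)(2−1) = 1. Since 0.079 < 5.024, fail to reject the null hypothesis of independence at α = 0.025.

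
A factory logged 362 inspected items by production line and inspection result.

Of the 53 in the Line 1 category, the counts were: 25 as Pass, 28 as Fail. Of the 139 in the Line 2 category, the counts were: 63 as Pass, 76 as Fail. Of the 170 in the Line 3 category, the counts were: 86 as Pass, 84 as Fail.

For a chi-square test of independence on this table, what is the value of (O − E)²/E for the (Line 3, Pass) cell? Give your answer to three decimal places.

Row total (Line 3) = 170; column total (Pass) = 174; N = 362.
Expected count E = 170 × 174 / 362 = 81.7127.
Contribution = (O − E)²/E = (86 − 81.7127)² / 81.7127 = 0.225.

0.225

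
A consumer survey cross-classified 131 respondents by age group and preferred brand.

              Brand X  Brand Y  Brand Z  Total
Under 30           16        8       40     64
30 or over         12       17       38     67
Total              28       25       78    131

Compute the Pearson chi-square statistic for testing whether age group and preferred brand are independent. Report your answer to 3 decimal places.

Grand total N = 131.
Expected counts (row total × column total / N):
  Under 30, Brand X: 64×28/131 = 13.6794
  Under 30, Brand Y: 64×25/131 = 12.2137
  Under 30, Brand Z: 64×78/131 = 38.1069
  30 or over, Brand X: 67×28/131 = 14.3206
  30 or over, Brand Y: 67×25/131 = 12.7863
  30 or over, Brand Z: 67×78/131 = 39.8931
Contributions (O − E)²/E:
  (16 − 13.6794)²/13.6794 = 0.3937
  (8 − 12.2137)²/12.2137 = 1.4537
  (40 − 38.1069)²/38.1069 = 0.0940
  (12 − 14.3206)²/14.3206 = 0.3760
  (17 − 12.7863)²/12.7863 = 1.3886
  (38 − 39.8931)²/39.8931 = 0.0898
χ² = 0.3937 + 1.4537 + 0.0940 + 0.3760 + 1.3886 + 0.0898 = 3.796

3.796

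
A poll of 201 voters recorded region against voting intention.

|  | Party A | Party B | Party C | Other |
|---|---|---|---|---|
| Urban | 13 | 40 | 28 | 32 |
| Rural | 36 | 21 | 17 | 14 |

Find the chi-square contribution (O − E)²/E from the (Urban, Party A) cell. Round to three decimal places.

Row total (Urban) = 113; column total (Party A) = 49; N = 201.
Expected count E = 113 × 49 / 201 = 27.5473.
Contribution = (O − E)²/E = (13 − 27.5473)² / 27.5473 = 7.682.

7.682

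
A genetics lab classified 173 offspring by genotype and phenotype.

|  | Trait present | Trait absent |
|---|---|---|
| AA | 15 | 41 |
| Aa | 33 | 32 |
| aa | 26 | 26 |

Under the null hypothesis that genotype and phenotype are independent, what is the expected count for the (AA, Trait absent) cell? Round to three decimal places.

Row total (AA) = 56; column total (Trait absent) = 99; grand total N = 173.
Expected count = (row total × column total) / N = 56 × 99 / 173 = 32.046.

32.046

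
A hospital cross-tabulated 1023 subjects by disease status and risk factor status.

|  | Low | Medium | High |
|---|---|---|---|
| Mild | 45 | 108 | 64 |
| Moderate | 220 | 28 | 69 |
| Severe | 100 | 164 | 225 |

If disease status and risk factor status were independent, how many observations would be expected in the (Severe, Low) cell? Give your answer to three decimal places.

Row total (Severe) = 489; column total (Low) = 365; grand total N = 1023.
Expected count = (row total × column total) / N = 489 × 365 / 1023 = 174.472.

174.472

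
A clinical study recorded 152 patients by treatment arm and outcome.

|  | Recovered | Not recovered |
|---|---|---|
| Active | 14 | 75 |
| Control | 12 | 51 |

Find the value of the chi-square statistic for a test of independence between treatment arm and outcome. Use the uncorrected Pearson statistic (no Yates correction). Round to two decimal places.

Row totals: 89, 63. Column totals: 26, 126. Grand total N = 152.
Expected counts (row total × column total / N):
  Active, Recovered: 89×26/152 = 15.224
  Active, Not recovered: 89×126/152 = 73.776
  Control, Recovered: 63×26/152 = 10.776
  Control, Not recovered: 63×126/152 = 52.224
Contributions (O − E)²/E:
  (14 − 15.224)²/15.224 = 0.0984
  (75 − 73.776)²/73.776 = 0.0203
  (12 − 10.776)²/10.776 = 0.1390
  (51 − 52.224)²/52.224 = 0.0287
χ² = 0.0984 + 0.0203 + 0.1390 + 0.0287 = 0.29

0.29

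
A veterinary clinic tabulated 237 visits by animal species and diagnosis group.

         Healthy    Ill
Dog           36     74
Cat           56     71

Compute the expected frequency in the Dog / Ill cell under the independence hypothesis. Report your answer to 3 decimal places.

67.300

Row total (Dog) = 110; column total (Ill) = 145; grand total N = 237.
Expected count = (row total × column total) / N = 110 × 145 / 237 = 67.300.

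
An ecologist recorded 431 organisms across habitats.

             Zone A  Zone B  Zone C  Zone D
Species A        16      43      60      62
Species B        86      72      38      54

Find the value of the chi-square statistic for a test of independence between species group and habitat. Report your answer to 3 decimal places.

Row totals: 181, 250. Column totals: 102, 115, 98, 116. Grand total N = 431.
Expected counts (row total × column total / N):
  Species A, Zone A: 181×102/431 = 42.8353
  Species A, Zone B: 181×115/431 = 48.2947
  Species A, Zone C: 181×98/431 = 41.1555
  Species A, Zone D: 181×116/431 = 48.7146
  Species B, Zone A: 250×102/431 = 59.1647
  Species B, Zone B: 250×115/431 = 66.7053
  Species B, Zone C: 250×98/431 = 56.8445
  Species B, Zone D: 250×116/431 = 67.2854
Contributions (O − E)²/E:
  (16 − 42.8353)²/42.8353 = 16.8117
  (43 − 48.2947)²/48.2947 = 0.5805
  (60 − 41.1555)²/41.1555 = 8.6286
  (62 − 48.7146)²/48.7146 = 3.6232
  (86 − 59.1647)²/59.1647 = 12.1717
  (72 − 66.7053)²/66.7053 = 0.4203
  (38 − 56.8445)²/56.8445 = 6.2471
  (54 − 67.2854)²/67.2854 = 2.6232
χ² = 16.8117 + 0.5805 + 8.6286 + 3.6232 + 12.1717 + 0.4203 + 6.2471 + 2.6232 = 51.106

51.106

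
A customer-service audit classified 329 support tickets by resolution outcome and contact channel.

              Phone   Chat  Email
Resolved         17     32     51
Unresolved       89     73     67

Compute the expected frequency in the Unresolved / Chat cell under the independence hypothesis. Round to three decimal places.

73.085

Row total (Unresolved) = 229; column total (Chat) = 105; grand total N = 329.
Expected count = (row total × column total) / N = 229 × 105 / 329 = 73.085.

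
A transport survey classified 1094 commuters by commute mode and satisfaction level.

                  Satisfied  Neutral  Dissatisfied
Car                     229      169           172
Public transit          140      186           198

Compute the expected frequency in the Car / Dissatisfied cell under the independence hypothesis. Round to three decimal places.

192.779

Row total (Car) = 570; column total (Dissatisfied) = 370; grand total N = 1094.
Expected count = (row total × column total) / N = 570 × 370 / 1094 = 192.779.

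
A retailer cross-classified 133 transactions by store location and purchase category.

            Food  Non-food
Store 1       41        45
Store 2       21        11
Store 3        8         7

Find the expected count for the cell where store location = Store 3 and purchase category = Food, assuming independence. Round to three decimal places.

Row total (Store 3) = 15; column total (Food) = 70; grand total N = 133.
Expected count = (row total × column total) / N = 15 × 70 / 133 = 7.895.

7.895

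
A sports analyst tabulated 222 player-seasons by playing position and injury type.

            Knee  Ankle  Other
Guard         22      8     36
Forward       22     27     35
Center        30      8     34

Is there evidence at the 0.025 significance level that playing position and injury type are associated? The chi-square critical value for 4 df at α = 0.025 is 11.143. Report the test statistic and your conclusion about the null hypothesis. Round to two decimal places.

15.48; reject H₀

Row totals: 66, 84, 72. Column totals: 74, 43, 105. Grand total N = 222.
Expected counts (row total × column total / N):
  Guard, Knee: 66×74/222 = 22.000
  Guard, Ankle: 66×43/222 = 12.784
  Guard, Other: 66×105/222 = 31.216
  Forward, Knee: 84×74/222 = 28.000
  Forward, Ankle: 84×43/222 = 16.270
  Forward, Other: 84×105/222 = 39.730
  Center, Knee: 72×74/222 = 24.000
  Center, Ankle: 72×43/222 = 13.946
  Center, Other: 72×105/222 = 34.054
Contributions (O − E)²/E:
  (22 − 22.000)²/22.000 = 0.0000
  (8 − 12.784)²/12.784 = 1.7903
  (36 − 31.216)²/31.216 = 0.7332
  (22 − 28.000)²/28.000 = 1.2857
  (27 − 16.270)²/16.270 = 7.0764
  (35 − 39.730)²/39.730 = 0.5631
  (30 − 24.000)²/24.000 = 1.5000
  (8 − 13.946)²/13.946 = 2.5351
  (34 − 34.054)²/34.054 = 0.0001
χ² = 0.0000 + 1.7903 + 0.7332 + 1.2857 + 7.0764 + 0.5631 + 1.5000 + 2.5351 + 0.0001 = 15.48
df = (3−1)(3−1) = 4. Since 15.48 > 11.143, reject the null hypothesis of independence at α = 0.025.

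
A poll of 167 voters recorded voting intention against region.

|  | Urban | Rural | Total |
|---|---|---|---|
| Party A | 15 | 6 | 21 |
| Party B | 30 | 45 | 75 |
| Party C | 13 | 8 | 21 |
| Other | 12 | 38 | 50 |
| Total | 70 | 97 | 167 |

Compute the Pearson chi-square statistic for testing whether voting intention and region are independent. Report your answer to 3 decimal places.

17.664

Grand total N = 167.
Expected counts (row total × column total / N):
  Party A, Urban: 21×70/167 = 8.8024
  Party A, Rural: 21×97/167 = 12.1976
  Party B, Urban: 75×70/167 = 31.4371
  Party B, Rural: 75×97/167 = 43.5629
  Party C, Urban: 21×70/167 = 8.8024
  Party C, Rural: 21×97/167 = 12.1976
  Other, Urban: 50×70/167 = 20.9581
  Other, Rural: 50×97/167 = 29.0419
Contributions (O − E)²/E:
  (15 − 8.8024)²/8.8024 = 4.3636
  (6 − 12.1976)²/12.1976 = 3.1490
  (30 − 31.4371)²/31.4371 = 0.0657
  (45 − 43.5629)²/43.5629 = 0.0474
  (13 − 8.8024)²/8.8024 = 2.0017
  (8 − 12.1976)²/12.1976 = 1.4445
  (12 − 20.9581)²/20.9581 = 3.8290
  (38 − 29.0419)²/29.0419 = 2.7632
χ² = 4.3636 + 3.1490 + 0.0657 + 0.0474 + 2.0017 + 1.4445 + 3.8290 + 2.7632 = 17.664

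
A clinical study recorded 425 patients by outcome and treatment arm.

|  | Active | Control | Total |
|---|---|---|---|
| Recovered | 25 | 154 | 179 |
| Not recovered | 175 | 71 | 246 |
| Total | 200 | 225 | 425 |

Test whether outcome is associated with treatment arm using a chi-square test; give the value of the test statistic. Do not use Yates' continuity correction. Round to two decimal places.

135.93

Grand total N = 425.
Expected counts (row total × column total / N):
  Recovered, Active: 179×200/425 = 84.235
  Recovered, Control: 179×225/425 = 94.765
  Not recovered, Active: 246×200/425 = 115.765
  Not recovered, Control: 246×225/425 = 130.235
Contributions (O − E)²/E:
  (25 − 84.235)²/84.235 = 41.6547
  (154 − 94.765)²/94.765 = 37.0262
  (175 − 115.765)²/115.765 = 30.3096
  (71 − 130.235)²/130.235 = 26.9420
χ² = 41.6547 + 37.0262 + 30.3096 + 26.9420 = 135.93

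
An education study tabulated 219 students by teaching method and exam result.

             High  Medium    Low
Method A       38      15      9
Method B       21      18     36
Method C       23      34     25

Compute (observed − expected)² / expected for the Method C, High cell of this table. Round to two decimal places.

Row total (Method C) = 82; column total (High) = 82; N = 219.
Expected count E = 82 × 82 / 219 = 30.703.
Contribution = (O − E)²/E = (23 − 30.703)² / 30.703 = 1.93.

1.93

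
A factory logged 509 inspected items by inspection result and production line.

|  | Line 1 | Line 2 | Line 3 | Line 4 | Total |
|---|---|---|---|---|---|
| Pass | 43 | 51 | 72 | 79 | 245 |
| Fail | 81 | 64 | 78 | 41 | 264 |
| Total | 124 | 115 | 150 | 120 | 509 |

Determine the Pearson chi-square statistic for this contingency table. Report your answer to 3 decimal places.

Grand total N = 509.
Expected counts (row total × column total / N):
  Pass, Line 1: 245×124/509 = 59.6857
  Pass, Line 2: 245×115/509 = 55.3536
  Pass, Line 3: 245×150/509 = 72.2004
  Pass, Line 4: 245×120/509 = 57.7603
  Fail, Line 1: 264×124/509 = 64.3143
  Fail, Line 2: 264×115/509 = 59.6464
  Fail, Line 3: 264×150/509 = 77.7996
  Fail, Line 4: 264×120/509 = 62.2397
Contributions (O − E)²/E:
  (43 − 59.6857)²/59.6857 = 4.6646
  (51 − 55.3536)²/55.3536 = 0.3424
  (72 − 72.2004)²/72.2004 = 0.0006
  (79 − 57.7603)²/57.7603 = 7.8103
  (81 − 64.3143)²/64.3143 = 4.3289
  (64 − 59.6464)²/59.6464 = 0.3178
  (78 − 77.7996)²/77.7996 = 0.0005
  (41 − 62.2397)²/62.2397 = 7.2482
χ² = 4.6646 + 0.3424 + 0.0006 + 7.8103 + 4.3289 + 0.3178 + 0.0005 + 7.2482 = 24.713

24.713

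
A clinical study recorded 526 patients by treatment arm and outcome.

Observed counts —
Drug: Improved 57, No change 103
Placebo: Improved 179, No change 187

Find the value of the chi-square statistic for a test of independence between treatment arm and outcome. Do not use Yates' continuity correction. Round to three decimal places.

7.940

Row totals: 160, 366. Column totals: 236, 290. Grand total N = 526.
Expected counts (row total × column total / N):
  Drug, Improved: 160×236/526 = 71.7871
  Drug, No change: 160×290/526 = 88.2129
  Placebo, Improved: 366×236/526 = 164.2129
  Placebo, No change: 366×290/526 = 201.7871
Contributions (O − E)²/E:
  (57 − 71.7871)²/71.7871 = 3.0459
  (103 − 88.2129)²/88.2129 = 2.4788
  (179 − 164.2129)²/164.2129 = 1.3316
  (187 − 201.7871)²/201.7871 = 1.0836
χ² = 3.0459 + 2.4788 + 1.3316 + 1.0836 = 7.940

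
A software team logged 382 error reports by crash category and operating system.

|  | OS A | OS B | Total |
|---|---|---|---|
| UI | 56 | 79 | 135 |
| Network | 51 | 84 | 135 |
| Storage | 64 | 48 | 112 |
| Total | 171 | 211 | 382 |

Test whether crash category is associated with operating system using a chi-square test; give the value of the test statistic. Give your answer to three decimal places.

Grand total N = 382.
Expected counts (row total × column total / N):
  UI, OS A: 135×171/382 = 60.4319
  UI, OS B: 135×211/382 = 74.5681
  Network, OS A: 135×171/382 = 60.4319
  Network, OS B: 135×211/382 = 74.5681
  Storage, OS A: 112×171/382 = 50.1361
  Storage, OS B: 112×211/382 = 61.8639
Contributions (O − E)²/E:
  (56 − 60.4319)²/60.4319 = 0.3250
  (79 − 74.5681)²/74.5681 = 0.2634
  (51 − 60.4319)²/60.4319 = 1.4721
  (84 − 74.5681)²/74.5681 = 1.1930
  (64 − 50.1361)²/50.1361 = 3.8337
  (48 − 61.8639)²/61.8639 = 3.1069
χ² = 0.3250 + 0.2634 + 1.4721 + 1.1930 + 3.8337 + 3.1069 = 10.194

10.194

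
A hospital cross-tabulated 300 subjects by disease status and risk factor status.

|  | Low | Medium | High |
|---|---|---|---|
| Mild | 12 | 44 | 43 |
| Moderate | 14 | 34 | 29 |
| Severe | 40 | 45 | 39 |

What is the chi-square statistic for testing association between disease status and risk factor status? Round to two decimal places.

14.13

Row totals: 99, 77, 124. Column totals: 66, 123, 111. Grand total N = 300.
Expected counts (row total × column total / N):
  Mild, Low: 99×66/300 = 21.780
  Mild, Medium: 99×123/300 = 40.590
  Mild, High: 99×111/300 = 36.630
  Moderate, Low: 77×66/300 = 16.940
  Moderate, Medium: 77×123/300 = 31.570
  Moderate, High: 77×111/300 = 28.490
  Severe, Low: 124×66/300 = 27.280
  Severe, Medium: 124×123/300 = 50.840
  Severe, High: 124×111/300 = 45.880
Contributions (O − E)²/E:
  (12 − 21.780)²/21.780 = 4.3916
  (44 − 40.590)²/40.590 = 0.2865
  (43 − 36.630)²/36.630 = 1.1078
  (14 − 16.940)²/16.940 = 0.5102
  (34 − 31.570)²/31.570 = 0.1870
  (29 − 28.490)²/28.490 = 0.0091
  (40 − 27.280)²/27.280 = 5.9310
  (45 − 50.840)²/50.840 = 0.6708
  (39 − 45.880)²/45.880 = 1.0317
χ² = 4.3916 + 0.2865 + 1.1078 + 0.5102 + 0.1870 + 0.0091 + 5.9310 + 0.6708 + 1.0317 = 14.13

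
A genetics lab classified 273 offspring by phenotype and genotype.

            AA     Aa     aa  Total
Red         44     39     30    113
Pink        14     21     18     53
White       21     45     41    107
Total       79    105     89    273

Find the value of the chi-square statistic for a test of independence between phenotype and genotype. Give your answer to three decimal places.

Grand total N = 273.
Expected counts (row total × column total / N):
  Red, AA: 113×79/273 = 32.6996
  Red, Aa: 113×105/273 = 43.4615
  Red, aa: 113×89/273 = 36.8388
  Pink, AA: 53×79/273 = 15.3370
  Pink, Aa: 53×105/273 = 20.3846
  Pink, aa: 53×89/273 = 17.2784
  White, AA: 107×79/273 = 30.9634
  White, Aa: 107×105/273 = 41.1538
  White, aa: 107×89/273 = 34.8828
Contributions (O − E)²/E:
  (44 − 32.6996)²/32.6996 = 3.9052
  (39 − 43.4615)²/43.4615 = 0.4580
  (30 − 36.8388)²/36.8388 = 1.2696
  (14 − 15.3370)²/15.3370 = 0.1166
  (21 − 20.3846)²/20.3846 = 0.0186
  (18 − 17.2784)²/17.2784 = 0.0301
  (21 − 30.9634)²/30.9634 = 3.2060
  (45 − 41.1538)²/41.1538 = 0.3595
  (41 − 34.8828)²/34.8828 = 1.0727
χ² = 3.9052 + 0.4580 + 1.2696 + 0.1166 + 0.0186 + 0.0301 + 3.2060 + 0.3595 + 1.0727 = 10.436

10.436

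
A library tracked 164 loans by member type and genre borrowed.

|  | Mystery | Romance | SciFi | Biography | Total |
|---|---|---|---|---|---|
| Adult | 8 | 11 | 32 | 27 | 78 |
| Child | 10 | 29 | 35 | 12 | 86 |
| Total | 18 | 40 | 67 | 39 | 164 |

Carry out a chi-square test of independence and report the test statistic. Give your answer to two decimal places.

Grand total N = 164.
Expected counts (row total × column total / N):
  Adult, Mystery: 78×18/164 = 8.561
  Adult, Romance: 78×40/164 = 19.024
  Adult, SciFi: 78×67/164 = 31.866
  Adult, Biography: 78×39/164 = 18.549
  Child, Mystery: 86×18/164 = 9.439
  Child, Romance: 86×40/164 = 20.976
  Child, SciFi: 86×67/164 = 35.134
  Child, Biography: 86×39/164 = 20.451
Contributions (O − E)²/E:
  (8 − 8.561)²/8.561 = 0.0368
  (11 − 19.024)²/19.024 = 3.3844
  (32 − 31.866)²/31.866 = 0.0006
  (27 − 18.549)²/18.549 = 3.8503
  (10 − 9.439)²/9.439 = 0.0333
  (29 − 20.976)²/20.976 = 3.0694
  (35 − 35.134)²/35.134 = 0.0005
  (12 − 20.451)²/20.451 = 3.4922
χ² = 0.0368 + 3.3844 + 0.0006 + 3.8503 + 0.0333 + 3.0694 + 0.0005 + 3.4922 = 13.87

13.87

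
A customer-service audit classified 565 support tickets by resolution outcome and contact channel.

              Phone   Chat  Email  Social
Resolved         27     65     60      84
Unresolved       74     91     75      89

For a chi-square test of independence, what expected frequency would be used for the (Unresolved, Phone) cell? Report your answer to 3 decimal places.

58.812

Row total (Unresolved) = 329; column total (Phone) = 101; grand total N = 565.
Expected count = (row total × column total) / N = 329 × 101 / 565 = 58.812.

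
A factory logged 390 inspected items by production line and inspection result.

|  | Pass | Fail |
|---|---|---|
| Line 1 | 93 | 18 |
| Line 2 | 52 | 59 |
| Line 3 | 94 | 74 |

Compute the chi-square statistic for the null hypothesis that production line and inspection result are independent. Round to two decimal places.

Row totals: 111, 111, 168. Column totals: 239, 151. Grand total N = 390.
Expected counts (row total × column total / N):
  Line 1, Pass: 111×239/390 = 68.023
  Line 1, Fail: 111×151/390 = 42.977
  Line 2, Pass: 111×239/390 = 68.023
  Line 2, Fail: 111×151/390 = 42.977
  Line 3, Pass: 168×239/390 = 102.954
  Line 3, Fail: 168×151/390 = 65.046
Contributions (O − E)²/E:
  (93 − 68.023)²/68.023 = 9.1712
  (18 − 42.977)²/42.977 = 14.5159
  (52 − 68.023)²/68.023 = 3.7743
  (59 − 42.977)²/42.977 = 5.9738
  (94 − 102.954)²/102.954 = 0.7787
  (74 − 65.046)²/65.046 = 1.2326
χ² = 9.1712 + 14.5159 + 3.7743 + 5.9738 + 0.7787 + 1.2326 = 35.45

35.45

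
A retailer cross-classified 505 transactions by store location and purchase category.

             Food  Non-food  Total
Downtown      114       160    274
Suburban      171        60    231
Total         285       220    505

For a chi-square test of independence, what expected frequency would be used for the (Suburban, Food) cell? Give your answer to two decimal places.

Row total (Suburban) = 231; column total (Food) = 285; grand total N = 505.
Expected count = (row total × column total) / N = 231 × 285 / 505 = 130.37.

130.37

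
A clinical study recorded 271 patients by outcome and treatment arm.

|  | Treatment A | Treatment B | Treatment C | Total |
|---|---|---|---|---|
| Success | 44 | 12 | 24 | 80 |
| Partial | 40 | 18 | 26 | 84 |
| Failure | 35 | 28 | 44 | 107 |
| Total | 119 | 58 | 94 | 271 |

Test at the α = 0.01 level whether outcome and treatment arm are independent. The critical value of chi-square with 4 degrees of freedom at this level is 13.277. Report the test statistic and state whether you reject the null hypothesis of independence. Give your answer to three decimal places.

10.350; fail to reject H₀

Grand total N = 271.
Expected counts (row total × column total / N):
  Success, Treatment A: 80×119/271 = 35.12915
  Success, Treatment B: 80×58/271 = 17.12177
  Success, Treatment C: 80×94/271 = 27.74908
  Partial, Treatment A: 84×119/271 = 36.88561
  Partial, Treatment B: 84×58/271 = 17.97786
  Partial, Treatment C: 84×94/271 = 29.13653
  Failure, Treatment A: 107×119/271 = 46.98524
  Failure, Treatment B: 107×58/271 = 22.90037
  Failure, Treatment C: 107×94/271 = 37.11439
Contributions (O − E)²/E:
  (44 − 35.12915)²/35.12915 = 2.2401
  (12 − 17.12177)²/17.12177 = 1.5321
  (24 − 27.74908)²/27.74908 = 0.5065
  (40 − 36.88561)²/36.88561 = 0.2630
  (18 − 17.97786)²/17.97786 = 0.0000
  (26 − 29.13653)²/29.13653 = 0.3376
  (35 − 46.98524)²/46.98524 = 3.0573
  (28 − 22.90037)²/22.90037 = 1.1356
  (44 − 37.11439)²/37.11439 = 1.2774
χ² = 2.2401 + 1.5321 + 0.5065 + 0.2630 + 0.0000 + 0.3376 + 3.0573 + 1.1356 + 1.2774 = 10.350
df = (3−1)(3−1) = 4. Since 10.350 < 13.277, fail to reject the null hypothesis of independence at α = 0.01.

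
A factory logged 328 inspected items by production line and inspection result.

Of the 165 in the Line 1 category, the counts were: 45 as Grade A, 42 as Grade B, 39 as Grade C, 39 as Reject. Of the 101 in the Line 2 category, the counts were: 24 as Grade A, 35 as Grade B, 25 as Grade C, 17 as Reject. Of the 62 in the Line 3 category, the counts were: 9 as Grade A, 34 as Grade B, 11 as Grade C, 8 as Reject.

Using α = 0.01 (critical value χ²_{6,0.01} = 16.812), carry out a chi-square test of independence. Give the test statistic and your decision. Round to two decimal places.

Row totals: 165, 101, 62. Column totals: 78, 111, 75, 64. Grand total N = 328.
Expected counts (row total × column total / N):
  Line 1, Grade A: 165×78/328 = 39.238
  Line 1, Grade B: 165×111/328 = 55.838
  Line 1, Grade C: 165×75/328 = 37.729
  Line 1, Reject: 165×64/328 = 32.195
  Line 2, Grade A: 101×78/328 = 24.018
  Line 2, Grade B: 101×111/328 = 34.180
  Line 2, Grade C: 101×75/328 = 23.095
  Line 2, Reject: 101×64/328 = 19.707
  Line 3, Grade A: 62×78/328 = 14.744
  Line 3, Grade B: 62×111/328 = 20.982
  Line 3, Grade C: 62×75/328 = 14.177
  Line 3, Reject: 62×64/328 = 12.098
Contributions (O − E)²/E:
  (45 − 39.238)²/39.238 = 0.8461
  (42 − 55.838)²/55.838 = 3.4294
  (39 − 37.729)²/37.729 = 0.0428
  (39 − 32.195)²/32.195 = 1.4384
  (24 − 24.018)²/24.018 = 0.0000
  (35 − 34.180)²/34.180 = 0.0197
  (25 − 23.095)²/23.095 = 0.1571
  (17 − 19.707)²/19.707 = 0.3718
  (9 − 14.744)²/14.744 = 2.2378
  (34 − 20.982)²/20.982 = 8.0768
  (11 − 14.177)²/14.177 = 0.7120
  (8 − 12.098)²/12.098 = 1.3881
χ² = 0.8461 + 3.4294 + 0.0428 + 1.4384 + 0.0000 + 0.0197 + 0.1571 + 0.3718 + 2.2378 + 8.0768 + 0.7120 + 1.3881 = 18.72
df = (3−1)(4−1) = 6. Since 18.72 > 16.812, reject the null hypothesis of independence at α = 0.01.

18.72; reject H₀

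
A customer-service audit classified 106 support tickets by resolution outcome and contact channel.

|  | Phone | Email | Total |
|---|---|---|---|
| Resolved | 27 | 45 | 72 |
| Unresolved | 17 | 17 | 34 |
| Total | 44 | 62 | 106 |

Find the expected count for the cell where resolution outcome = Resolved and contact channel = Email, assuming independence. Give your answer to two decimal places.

42.11

Row total (Resolved) = 72; column total (Email) = 62; grand total N = 106.
Expected count = (row total × column total) / N = 72 × 62 / 106 = 42.11.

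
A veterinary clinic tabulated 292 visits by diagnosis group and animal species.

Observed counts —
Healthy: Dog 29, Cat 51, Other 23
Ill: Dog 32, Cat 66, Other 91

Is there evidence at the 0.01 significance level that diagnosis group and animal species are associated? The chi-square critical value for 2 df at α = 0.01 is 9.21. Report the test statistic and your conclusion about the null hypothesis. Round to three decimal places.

18.947; reject H₀

Row totals: 103, 189. Column totals: 61, 117, 114. Grand total N = 292.
Expected counts (row total × column total / N):
  Healthy, Dog: 103×61/292 = 21.5171
  Healthy, Cat: 103×117/292 = 41.2705
  Healthy, Other: 103×114/292 = 40.2123
  Ill, Dog: 189×61/292 = 39.4829
  Ill, Cat: 189×117/292 = 75.7295
  Ill, Other: 189×114/292 = 73.7877
Contributions (O − E)²/E:
  (29 − 21.5171)²/21.5171 = 2.6023
  (51 − 41.2705)²/41.2705 = 2.2937
  (23 − 40.2123)²/40.2123 = 7.3675
  (32 − 39.4829)²/39.4829 = 1.4182
  (66 − 75.7295)²/75.7295 = 1.2500
  (91 − 73.7877)²/73.7877 = 4.0151
χ² = 2.6023 + 2.2937 + 7.3675 + 1.4182 + 1.2500 + 4.0151 = 18.947
df = (2−1)(3−1) = 2. Since 18.947 > 9.21, reject the null hypothesis of independence at α = 0.01.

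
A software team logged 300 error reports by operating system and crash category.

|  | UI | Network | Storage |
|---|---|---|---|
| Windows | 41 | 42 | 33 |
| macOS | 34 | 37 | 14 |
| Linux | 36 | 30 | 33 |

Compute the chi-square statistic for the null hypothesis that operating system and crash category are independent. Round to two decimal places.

7.61

Row totals: 116, 85, 99. Column totals: 111, 109, 80. Grand total N = 300.
Expected counts (row total × column total / N):
  Windows, UI: 116×111/300 = 42.920
  Windows, Network: 116×109/300 = 42.147
  Windows, Storage: 116×80/300 = 30.933
  macOS, UI: 85×111/300 = 31.450
  macOS, Network: 85×109/300 = 30.883
  macOS, Storage: 85×80/300 = 22.667
  Linux, UI: 99×111/300 = 36.630
  Linux, Network: 99×109/300 = 35.970
  Linux, Storage: 99×80/300 = 26.400
Contributions (O − E)²/E:
  (41 − 42.920)²/42.920 = 0.0859
  (42 − 42.147)²/42.147 = 0.0005
  (33 − 30.933)²/30.933 = 0.1381
  (34 − 31.450)²/31.450 = 0.2068
  (37 − 30.883)²/30.883 = 1.2116
  (14 − 22.667)²/22.667 = 3.3139
  (36 − 36.630)²/36.630 = 0.0108
  (30 − 35.970)²/35.970 = 0.9909
  (33 − 26.400)²/26.400 = 1.6500
χ² = 0.0859 + 0.0005 + 0.1381 + 0.2068 + 1.2116 + 3.3139 + 0.0108 + 0.9909 + 1.6500 = 7.61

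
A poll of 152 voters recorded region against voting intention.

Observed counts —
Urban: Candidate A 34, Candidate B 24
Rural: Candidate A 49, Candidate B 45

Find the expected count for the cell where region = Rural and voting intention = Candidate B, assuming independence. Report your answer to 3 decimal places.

42.671

Row total (Rural) = 94; column total (Candidate B) = 69; grand total N = 152.
Expected count = (row total × column total) / N = 94 × 69 / 152 = 42.671.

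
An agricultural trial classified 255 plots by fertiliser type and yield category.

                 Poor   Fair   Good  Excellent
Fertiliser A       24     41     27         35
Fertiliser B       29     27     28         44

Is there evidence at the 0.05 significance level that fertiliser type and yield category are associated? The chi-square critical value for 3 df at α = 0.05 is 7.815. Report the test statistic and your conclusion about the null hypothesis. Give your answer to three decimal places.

4.394; fail to reject H₀

Row totals: 127, 128. Column totals: 53, 68, 55, 79. Grand total N = 255.
Expected counts (row total × column total / N):
  Fertiliser A, Poor: 127×53/255 = 26.3961
  Fertiliser A, Fair: 127×68/255 = 33.8667
  Fertiliser A, Good: 127×55/255 = 27.3922
  Fertiliser A, Excellent: 127×79/255 = 39.3451
  Fertiliser B, Poor: 128×53/255 = 26.6039
  Fertiliser B, Fair: 128×68/255 = 34.1333
  Fertiliser B, Good: 128×55/255 = 27.6078
  Fertiliser B, Excellent: 128×79/255 = 39.6549
Contributions (O − E)²/E:
  (24 − 26.3961)²/26.3961 = 0.2175
  (41 − 33.8667)²/33.8667 = 1.5025
  (27 − 27.3922)²/27.3922 = 0.0056
  (35 − 39.3451)²/39.3451 = 0.4799
  (29 − 26.6039)²/26.6039 = 0.2158
  (27 − 34.1333)²/34.1333 = 1.4907
  (28 − 27.6078)²/27.6078 = 0.0056
  (44 − 39.6549)²/39.6549 = 0.4761
χ² = 0.2175 + 1.5025 + 0.0056 + 0.4799 + 0.2158 + 1.4907 + 0.0056 + 0.4761 = 4.394
df = (2−1)(4−1) = 3. Since 4.394 < 7.815, fail to reject the null hypothesis of independence at α = 0.05.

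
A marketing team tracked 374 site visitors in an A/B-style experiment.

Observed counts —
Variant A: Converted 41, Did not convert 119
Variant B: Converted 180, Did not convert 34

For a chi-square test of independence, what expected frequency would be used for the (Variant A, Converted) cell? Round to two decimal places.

Row total (Variant A) = 160; column total (Converted) = 221; grand total N = 374.
Expected count = (row total × column total) / N = 160 × 221 / 374 = 94.55.

94.55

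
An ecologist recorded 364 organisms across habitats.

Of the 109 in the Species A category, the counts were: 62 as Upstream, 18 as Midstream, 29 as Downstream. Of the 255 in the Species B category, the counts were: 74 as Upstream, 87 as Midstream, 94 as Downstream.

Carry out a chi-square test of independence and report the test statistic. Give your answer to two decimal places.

Row totals: 109, 255. Column totals: 136, 105, 123. Grand total N = 364.
Expected counts (row total × column total / N):
  Species A, Upstream: 109×136/364 = 40.725
  Species A, Midstream: 109×105/364 = 31.442
  Species A, Downstream: 109×123/364 = 36.832
  Species B, Upstream: 255×136/364 = 95.275
  Species B, Midstream: 255×105/364 = 73.558
  Species B, Downstream: 255×123/364 = 86.168
Contributions (O − E)²/E:
  (62 − 40.725)²/40.725 = 11.1142
  (18 − 31.442)²/31.442 = 5.7467
  (29 − 36.832)²/36.832 = 1.6654
  (74 − 95.275)²/95.275 = 4.7507
  (87 − 73.558)²/73.558 = 2.4564
  (94 − 86.168)²/86.168 = 0.7119
χ² = 11.1142 + 5.7467 + 1.6654 + 4.7507 + 2.4564 + 0.7119 = 26.45

26.45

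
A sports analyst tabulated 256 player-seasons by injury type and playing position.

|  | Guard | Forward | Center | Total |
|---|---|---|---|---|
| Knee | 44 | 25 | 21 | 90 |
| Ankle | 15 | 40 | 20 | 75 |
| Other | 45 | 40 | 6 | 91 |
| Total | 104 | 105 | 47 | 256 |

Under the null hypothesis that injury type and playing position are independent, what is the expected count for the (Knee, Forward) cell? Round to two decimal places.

36.91

Row total (Knee) = 90; column total (Forward) = 105; grand total N = 256.
Expected count = (row total × column total) / N = 90 × 105 / 256 = 36.91.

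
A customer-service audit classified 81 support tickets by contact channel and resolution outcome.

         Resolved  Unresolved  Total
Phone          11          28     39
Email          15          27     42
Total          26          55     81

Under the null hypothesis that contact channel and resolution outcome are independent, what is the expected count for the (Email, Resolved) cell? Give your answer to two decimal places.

13.48

Row total (Email) = 42; column total (Resolved) = 26; grand total N = 81.
Expected count = (row total × column total) / N = 42 × 26 / 81 = 13.48.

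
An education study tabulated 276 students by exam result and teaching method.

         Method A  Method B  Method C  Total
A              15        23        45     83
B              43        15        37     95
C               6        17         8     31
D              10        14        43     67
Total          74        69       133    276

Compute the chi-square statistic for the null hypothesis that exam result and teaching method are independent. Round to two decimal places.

42.65

Grand total N = 276.
Expected counts (row total × column total / N):
  A, Method A: 83×74/276 = 22.254
  A, Method B: 83×69/276 = 20.750
  A, Method C: 83×133/276 = 39.996
  B, Method A: 95×74/276 = 25.471
  B, Method B: 95×69/276 = 23.750
  B, Method C: 95×133/276 = 45.779
  C, Method A: 31×74/276 = 8.312
  C, Method B: 31×69/276 = 7.750
  C, Method C: 31×133/276 = 14.938
  D, Method A: 67×74/276 = 17.964
  D, Method B: 67×69/276 = 16.750
  D, Method C: 67×133/276 = 32.286
Contributions (O − E)²/E:
  (15 − 22.254)²/22.254 = 2.3645
  (23 − 20.750)²/20.750 = 0.2440
  (45 − 39.996)²/39.996 = 0.6261
  (43 − 25.471)²/25.471 = 12.0634
  (15 − 23.750)²/23.750 = 3.2237
  (37 − 45.779)²/45.779 = 1.6835
  (6 − 8.312)²/8.312 = 0.6431
  (17 − 7.750)²/7.750 = 11.0403
  (8 − 14.938)²/14.938 = 3.2224
  (10 − 17.964)²/17.964 = 3.5307
  (14 − 16.750)²/16.750 = 0.4515
  (43 − 32.286)²/32.286 = 3.5554
χ² = 2.3645 + 0.2440 + 0.6261 + 12.0634 + 3.2237 + 1.6835 + 0.6431 + 11.0403 + 3.2224 + 3.5307 + 0.4515 + 3.5554 = 42.65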